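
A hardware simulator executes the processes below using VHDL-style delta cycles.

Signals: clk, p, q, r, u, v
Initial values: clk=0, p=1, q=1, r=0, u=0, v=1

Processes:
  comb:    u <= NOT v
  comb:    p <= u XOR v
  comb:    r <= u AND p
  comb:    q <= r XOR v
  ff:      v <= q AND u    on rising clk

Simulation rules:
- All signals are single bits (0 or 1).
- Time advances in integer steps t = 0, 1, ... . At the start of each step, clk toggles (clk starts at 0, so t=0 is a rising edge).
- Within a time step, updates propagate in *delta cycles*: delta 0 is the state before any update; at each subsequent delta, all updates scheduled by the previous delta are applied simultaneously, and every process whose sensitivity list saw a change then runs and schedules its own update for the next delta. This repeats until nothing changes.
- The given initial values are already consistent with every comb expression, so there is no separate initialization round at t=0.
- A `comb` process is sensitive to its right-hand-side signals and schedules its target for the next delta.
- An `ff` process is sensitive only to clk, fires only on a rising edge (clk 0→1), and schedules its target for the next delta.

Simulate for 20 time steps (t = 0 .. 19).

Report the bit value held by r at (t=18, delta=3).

t=0 Δ0: clk=0 r=0 v=1 u=0 p=1 q=1
  Δ1: clk:0→1
  Δ2: v:1→0
  Δ3: u:0→1, p:1→0, q:1→0
  Δ4: p:0→1
  Δ5: r:0→1
  Δ6: q:0→1
  (6Δ to stable)
t=1 Δ0: clk=1 r=1 v=0 u=1 p=1 q=1
  Δ1: clk:1→0
  (1Δ to stable)
t=2 Δ0: clk=0 r=1 v=0 u=1 p=1 q=1
  Δ1: clk:0→1
  Δ2: v:0→1
  Δ3: u:1→0, p:1→0, q:1→0
  Δ4: r:1→0, p:0→1
  Δ5: q:0→1
  (5Δ to stable)
t=3 Δ0: clk=1 r=0 v=1 u=0 p=1 q=1
  Δ1: clk:1→0
  (1Δ to stable)
t=4 Δ0: clk=0 r=0 v=1 u=0 p=1 q=1
  Δ1: clk:0→1
  Δ2: v:1→0
  Δ3: u:0→1, p:1→0, q:1→0
  Δ4: p:0→1
  Δ5: r:0→1
  Δ6: q:0→1
  (6Δ to stable)
t=5 Δ0: clk=1 r=1 v=0 u=1 p=1 q=1
  Δ1: clk:1→0
  (1Δ to stable)
t=6 Δ0: clk=0 r=1 v=0 u=1 p=1 q=1
  Δ1: clk:0→1
  Δ2: v:0→1
  Δ3: u:1→0, p:1→0, q:1→0
  Δ4: r:1→0, p:0→1
  Δ5: q:0→1
  (5Δ to stable)
t=7 Δ0: clk=1 r=0 v=1 u=0 p=1 q=1
  Δ1: clk:1→0
  (1Δ to stable)
t=8 Δ0: clk=0 r=0 v=1 u=0 p=1 q=1
  Δ1: clk:0→1
  Δ2: v:1→0
  Δ3: u:0→1, p:1→0, q:1→0
  Δ4: p:0→1
  Δ5: r:0→1
  Δ6: q:0→1
  (6Δ to stable)
t=9 Δ0: clk=1 r=1 v=0 u=1 p=1 q=1
  Δ1: clk:1→0
  (1Δ to stable)
t=10 Δ0: clk=0 r=1 v=0 u=1 p=1 q=1
  Δ1: clk:0→1
  Δ2: v:0→1
  Δ3: u:1→0, p:1→0, q:1→0
  Δ4: r:1→0, p:0→1
  Δ5: q:0→1
  (5Δ to stable)
t=11 Δ0: clk=1 r=0 v=1 u=0 p=1 q=1
  Δ1: clk:1→0
  (1Δ to stable)
t=12 Δ0: clk=0 r=0 v=1 u=0 p=1 q=1
  Δ1: clk:0→1
  Δ2: v:1→0
  Δ3: u:0→1, p:1→0, q:1→0
  Δ4: p:0→1
  Δ5: r:0→1
  Δ6: q:0→1
  (6Δ to stable)
t=13 Δ0: clk=1 r=1 v=0 u=1 p=1 q=1
  Δ1: clk:1→0
  (1Δ to stable)
t=14 Δ0: clk=0 r=1 v=0 u=1 p=1 q=1
  Δ1: clk:0→1
  Δ2: v:0→1
  Δ3: u:1→0, p:1→0, q:1→0
  Δ4: r:1→0, p:0→1
  Δ5: q:0→1
  (5Δ to stable)
t=15 Δ0: clk=1 r=0 v=1 u=0 p=1 q=1
  Δ1: clk:1→0
  (1Δ to stable)
t=16 Δ0: clk=0 r=0 v=1 u=0 p=1 q=1
  Δ1: clk:0→1
  Δ2: v:1→0
  Δ3: u:0→1, p:1→0, q:1→0
  Δ4: p:0→1
  Δ5: r:0→1
  Δ6: q:0→1
  (6Δ to stable)
t=17 Δ0: clk=1 r=1 v=0 u=1 p=1 q=1
  Δ1: clk:1→0
  (1Δ to stable)
t=18 Δ0: clk=0 r=1 v=0 u=1 p=1 q=1
  Δ1: clk:0→1
  Δ2: v:0→1
  Δ3: u:1→0, p:1→0, q:1→0
  Δ4: r:1→0, p:0→1
  Δ5: q:0→1
  (5Δ to stable)
t=19 Δ0: clk=1 r=0 v=1 u=0 p=1 q=1
  Δ1: clk:1→0
  (1Δ to stable)

1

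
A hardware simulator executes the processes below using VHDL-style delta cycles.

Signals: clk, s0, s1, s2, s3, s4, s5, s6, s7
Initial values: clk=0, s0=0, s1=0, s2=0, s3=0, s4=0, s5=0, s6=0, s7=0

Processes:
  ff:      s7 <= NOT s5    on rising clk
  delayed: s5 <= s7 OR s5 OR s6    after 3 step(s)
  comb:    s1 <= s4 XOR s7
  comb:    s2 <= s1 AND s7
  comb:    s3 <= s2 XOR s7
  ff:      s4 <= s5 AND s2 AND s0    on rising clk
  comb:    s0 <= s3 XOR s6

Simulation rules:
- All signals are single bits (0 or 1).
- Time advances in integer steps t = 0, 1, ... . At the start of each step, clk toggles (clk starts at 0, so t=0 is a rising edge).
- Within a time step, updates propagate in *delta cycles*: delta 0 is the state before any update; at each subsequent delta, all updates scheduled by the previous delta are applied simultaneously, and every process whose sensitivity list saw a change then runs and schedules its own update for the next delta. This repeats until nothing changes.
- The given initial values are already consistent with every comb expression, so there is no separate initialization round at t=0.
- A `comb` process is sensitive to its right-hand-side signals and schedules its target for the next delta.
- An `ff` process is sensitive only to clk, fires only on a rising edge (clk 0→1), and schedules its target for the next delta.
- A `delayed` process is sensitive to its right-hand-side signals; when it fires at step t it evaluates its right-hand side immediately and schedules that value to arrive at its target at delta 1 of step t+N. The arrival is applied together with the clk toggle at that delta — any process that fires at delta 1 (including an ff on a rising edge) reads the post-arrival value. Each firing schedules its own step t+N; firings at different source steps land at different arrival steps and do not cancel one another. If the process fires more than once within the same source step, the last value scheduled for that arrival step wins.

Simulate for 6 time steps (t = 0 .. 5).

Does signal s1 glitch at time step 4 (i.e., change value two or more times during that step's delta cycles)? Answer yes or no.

[bits: s5,s1,s7,clk,s6,s3,s0,s4,s2]
t=0: Δ0=000000000 Δ1=000100000 Δ2=001100000 Δ3=011101000 Δ4=011101101 Δ5=011100101 Δ6=011100001 | 6Δ
t=1: Δ0=011100001 Δ1=011000001 | 1Δ
t=2: Δ0=011000001 Δ1=011100001 | 1Δ
t=3: Δ0=011100001 Δ1=111000001 | 1Δ
t=4: Δ0=111000001 Δ1=111100001 Δ2=110100001 Δ3=100101000 Δ4=100100100 Δ5=100100000 | 5Δ
t=5: Δ0=100100000 Δ1=100000000 | 1Δ

no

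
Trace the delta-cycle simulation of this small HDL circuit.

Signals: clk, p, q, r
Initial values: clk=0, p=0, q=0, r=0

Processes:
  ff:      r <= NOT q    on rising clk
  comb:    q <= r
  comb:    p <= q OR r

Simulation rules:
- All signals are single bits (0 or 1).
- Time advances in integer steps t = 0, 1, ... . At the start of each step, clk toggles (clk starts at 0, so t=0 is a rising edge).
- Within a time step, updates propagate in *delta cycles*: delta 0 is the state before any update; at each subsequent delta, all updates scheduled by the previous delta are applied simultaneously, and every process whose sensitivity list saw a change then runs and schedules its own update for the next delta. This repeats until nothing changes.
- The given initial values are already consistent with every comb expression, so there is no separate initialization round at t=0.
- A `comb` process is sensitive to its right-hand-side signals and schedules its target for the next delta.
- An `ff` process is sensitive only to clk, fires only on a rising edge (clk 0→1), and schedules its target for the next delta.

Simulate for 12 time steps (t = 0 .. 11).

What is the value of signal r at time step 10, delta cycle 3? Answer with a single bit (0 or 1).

0

[bits: q,p,r,clk]
t=0: Δ0=0000 Δ1=0001 Δ2=0011 Δ3=1111 | 3Δ
t=1: Δ0=1111 Δ1=1110 | 1Δ
t=2: Δ0=1110 Δ1=1111 Δ2=1101 Δ3=0101 Δ4=0001 | 4Δ
t=3: Δ0=0001 Δ1=0000 | 1Δ
t=4: Δ0=0000 Δ1=0001 Δ2=0011 Δ3=1111 | 3Δ
t=5: Δ0=1111 Δ1=1110 | 1Δ
t=6: Δ0=1110 Δ1=1111 Δ2=1101 Δ3=0101 Δ4=0001 | 4Δ
t=7: Δ0=0001 Δ1=0000 | 1Δ
t=8: Δ0=0000 Δ1=0001 Δ2=0011 Δ3=1111 | 3Δ
t=9: Δ0=1111 Δ1=1110 | 1Δ
t=10: Δ0=1110 Δ1=1111 Δ2=1101 Δ3=0101 Δ4=0001 | 4Δ
t=11: Δ0=0001 Δ1=0000 | 1Δ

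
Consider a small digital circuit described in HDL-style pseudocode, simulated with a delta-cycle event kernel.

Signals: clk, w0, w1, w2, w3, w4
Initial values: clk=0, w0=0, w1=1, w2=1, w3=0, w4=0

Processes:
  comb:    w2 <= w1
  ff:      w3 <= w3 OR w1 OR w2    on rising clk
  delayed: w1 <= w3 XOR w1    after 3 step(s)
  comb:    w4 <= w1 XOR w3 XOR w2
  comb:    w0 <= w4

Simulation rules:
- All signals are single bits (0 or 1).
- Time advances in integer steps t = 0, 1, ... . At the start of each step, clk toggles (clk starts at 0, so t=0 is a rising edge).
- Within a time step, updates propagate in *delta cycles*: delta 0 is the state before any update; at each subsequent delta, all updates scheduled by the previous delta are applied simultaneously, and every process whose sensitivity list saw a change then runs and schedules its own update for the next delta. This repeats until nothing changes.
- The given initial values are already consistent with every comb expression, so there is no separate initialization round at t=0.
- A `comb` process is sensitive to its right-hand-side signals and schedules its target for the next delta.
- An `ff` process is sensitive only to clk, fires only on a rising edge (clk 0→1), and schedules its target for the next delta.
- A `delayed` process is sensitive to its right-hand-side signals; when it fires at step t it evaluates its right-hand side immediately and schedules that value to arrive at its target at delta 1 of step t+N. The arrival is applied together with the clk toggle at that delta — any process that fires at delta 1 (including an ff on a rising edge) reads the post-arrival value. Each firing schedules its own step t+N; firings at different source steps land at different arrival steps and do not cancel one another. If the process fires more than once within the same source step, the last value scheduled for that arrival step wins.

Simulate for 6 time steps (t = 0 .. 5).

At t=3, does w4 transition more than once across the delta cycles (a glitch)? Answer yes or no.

yes

[bits: w3,w2,w1,w0,w4,clk]
t=0: Δ0=011000 Δ1=011001 Δ2=111001 Δ3=111011 Δ4=111111 | 4Δ
t=1: Δ0=111111 Δ1=111110 | 1Δ
t=2: Δ0=111110 Δ1=111111 | 1Δ
t=3: Δ0=111111 Δ1=110110 Δ2=100100 Δ3=100010 Δ4=100110 | 4Δ
t=4: Δ0=100110 Δ1=100111 | 1Δ
t=5: Δ0=100111 Δ1=100110 | 1Δ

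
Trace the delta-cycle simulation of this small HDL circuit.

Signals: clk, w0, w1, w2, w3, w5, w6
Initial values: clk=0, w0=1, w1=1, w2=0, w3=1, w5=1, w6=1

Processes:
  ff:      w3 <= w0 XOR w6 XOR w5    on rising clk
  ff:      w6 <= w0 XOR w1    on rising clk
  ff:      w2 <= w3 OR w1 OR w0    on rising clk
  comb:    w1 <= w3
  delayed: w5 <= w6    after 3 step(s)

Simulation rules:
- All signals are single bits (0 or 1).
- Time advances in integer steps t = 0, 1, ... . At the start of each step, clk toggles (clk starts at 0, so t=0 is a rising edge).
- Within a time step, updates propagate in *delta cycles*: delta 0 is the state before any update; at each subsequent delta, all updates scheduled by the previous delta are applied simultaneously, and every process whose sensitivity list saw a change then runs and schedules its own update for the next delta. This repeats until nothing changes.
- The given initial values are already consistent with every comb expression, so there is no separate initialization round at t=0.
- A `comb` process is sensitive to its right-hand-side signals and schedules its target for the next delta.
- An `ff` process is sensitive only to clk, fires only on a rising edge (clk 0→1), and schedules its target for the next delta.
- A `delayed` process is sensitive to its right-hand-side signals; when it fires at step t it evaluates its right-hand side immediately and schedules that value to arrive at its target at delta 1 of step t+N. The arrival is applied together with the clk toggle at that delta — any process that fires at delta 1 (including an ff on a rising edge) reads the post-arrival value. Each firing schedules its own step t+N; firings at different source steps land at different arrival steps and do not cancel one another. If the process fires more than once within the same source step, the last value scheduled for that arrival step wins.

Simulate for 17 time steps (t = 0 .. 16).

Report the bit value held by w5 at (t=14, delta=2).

1

t0.Δ0 w3=1 w2=0 w6=1 w1=1 w5=1 w0=1 clk=0
t0.Δ1 w3=1 w2=0 w6=1 w1=1 w5=1 w0=1 clk=1
t0.Δ2 w3=1 w2=1 w6=0 w1=1 w5=1 w0=1 clk=1
t1.Δ0 w3=1 w2=1 w6=0 w1=1 w5=1 w0=1 clk=1
t1.Δ1 w3=1 w2=1 w6=0 w1=1 w5=1 w0=1 clk=0
t2.Δ0 w3=1 w2=1 w6=0 w1=1 w5=1 w0=1 clk=0
t2.Δ1 w3=1 w2=1 w6=0 w1=1 w5=1 w0=1 clk=1
t2.Δ2 w3=0 w2=1 w6=0 w1=1 w5=1 w0=1 clk=1
t2.Δ3 w3=0 w2=1 w6=0 w1=0 w5=1 w0=1 clk=1
t3.Δ0 w3=0 w2=1 w6=0 w1=0 w5=1 w0=1 clk=1
t3.Δ1 w3=0 w2=1 w6=0 w1=0 w5=0 w0=1 clk=0
t4.Δ0 w3=0 w2=1 w6=0 w1=0 w5=0 w0=1 clk=0
t4.Δ1 w3=0 w2=1 w6=0 w1=0 w5=0 w0=1 clk=1
t4.Δ2 w3=1 w2=1 w6=1 w1=0 w5=0 w0=1 clk=1
t4.Δ3 w3=1 w2=1 w6=1 w1=1 w5=0 w0=1 clk=1
t5.Δ0 w3=1 w2=1 w6=1 w1=1 w5=0 w0=1 clk=1
t5.Δ1 w3=1 w2=1 w6=1 w1=1 w5=0 w0=1 clk=0
t6.Δ0 w3=1 w2=1 w6=1 w1=1 w5=0 w0=1 clk=0
t6.Δ1 w3=1 w2=1 w6=1 w1=1 w5=0 w0=1 clk=1
t6.Δ2 w3=0 w2=1 w6=0 w1=1 w5=0 w0=1 clk=1
t6.Δ3 w3=0 w2=1 w6=0 w1=0 w5=0 w0=1 clk=1
t7.Δ0 w3=0 w2=1 w6=0 w1=0 w5=0 w0=1 clk=1
t7.Δ1 w3=0 w2=1 w6=0 w1=0 w5=1 w0=1 clk=0
t8.Δ0 w3=0 w2=1 w6=0 w1=0 w5=1 w0=1 clk=0
t8.Δ1 w3=0 w2=1 w6=0 w1=0 w5=1 w0=1 clk=1
t8.Δ2 w3=0 w2=1 w6=1 w1=0 w5=1 w0=1 clk=1
t9.Δ0 w3=0 w2=1 w6=1 w1=0 w5=1 w0=1 clk=1
t9.Δ1 w3=0 w2=1 w6=1 w1=0 w5=0 w0=1 clk=0
t10.Δ0 w3=0 w2=1 w6=1 w1=0 w5=0 w0=1 clk=0
t10.Δ1 w3=0 w2=1 w6=1 w1=0 w5=0 w0=1 clk=1
t11.Δ0 w3=0 w2=1 w6=1 w1=0 w5=0 w0=1 clk=1
t11.Δ1 w3=0 w2=1 w6=1 w1=0 w5=1 w0=1 clk=0
t12.Δ0 w3=0 w2=1 w6=1 w1=0 w5=1 w0=1 clk=0
t12.Δ1 w3=0 w2=1 w6=1 w1=0 w5=1 w0=1 clk=1
t12.Δ2 w3=1 w2=1 w6=1 w1=0 w5=1 w0=1 clk=1
t12.Δ3 w3=1 w2=1 w6=1 w1=1 w5=1 w0=1 clk=1
t13.Δ0 w3=1 w2=1 w6=1 w1=1 w5=1 w0=1 clk=1
t13.Δ1 w3=1 w2=1 w6=1 w1=1 w5=1 w0=1 clk=0
t14.Δ0 w3=1 w2=1 w6=1 w1=1 w5=1 w0=1 clk=0
t14.Δ1 w3=1 w2=1 w6=1 w1=1 w5=1 w0=1 clk=1
t14.Δ2 w3=1 w2=1 w6=0 w1=1 w5=1 w0=1 clk=1
t15.Δ0 w3=1 w2=1 w6=0 w1=1 w5=1 w0=1 clk=1
t15.Δ1 w3=1 w2=1 w6=0 w1=1 w5=1 w0=1 clk=0
t16.Δ0 w3=1 w2=1 w6=0 w1=1 w5=1 w0=1 clk=0
t16.Δ1 w3=1 w2=1 w6=0 w1=1 w5=1 w0=1 clk=1
t16.Δ2 w3=0 w2=1 w6=0 w1=1 w5=1 w0=1 clk=1
t16.Δ3 w3=0 w2=1 w6=0 w1=0 w5=1 w0=1 clk=1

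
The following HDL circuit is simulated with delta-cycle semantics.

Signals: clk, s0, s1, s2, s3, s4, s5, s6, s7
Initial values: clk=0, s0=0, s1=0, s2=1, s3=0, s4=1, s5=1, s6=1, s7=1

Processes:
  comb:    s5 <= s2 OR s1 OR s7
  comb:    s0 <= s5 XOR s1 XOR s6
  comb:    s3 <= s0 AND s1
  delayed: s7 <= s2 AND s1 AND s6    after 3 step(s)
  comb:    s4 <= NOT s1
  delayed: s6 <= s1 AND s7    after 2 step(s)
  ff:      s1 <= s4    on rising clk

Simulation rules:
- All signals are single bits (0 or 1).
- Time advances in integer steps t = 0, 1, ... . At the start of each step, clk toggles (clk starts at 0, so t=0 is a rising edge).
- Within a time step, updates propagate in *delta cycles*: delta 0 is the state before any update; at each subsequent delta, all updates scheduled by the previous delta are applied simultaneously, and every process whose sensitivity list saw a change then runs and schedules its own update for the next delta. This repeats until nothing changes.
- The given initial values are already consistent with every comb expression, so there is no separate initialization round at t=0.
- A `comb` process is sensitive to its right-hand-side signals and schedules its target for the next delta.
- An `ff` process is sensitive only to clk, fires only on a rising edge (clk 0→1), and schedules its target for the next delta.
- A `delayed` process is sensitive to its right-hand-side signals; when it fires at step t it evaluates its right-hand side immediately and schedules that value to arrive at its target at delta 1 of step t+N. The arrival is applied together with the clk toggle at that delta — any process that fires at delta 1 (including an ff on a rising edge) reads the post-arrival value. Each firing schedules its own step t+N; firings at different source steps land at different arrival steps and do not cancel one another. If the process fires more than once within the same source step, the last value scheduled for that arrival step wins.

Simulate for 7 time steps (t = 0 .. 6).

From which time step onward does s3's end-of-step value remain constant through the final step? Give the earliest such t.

2

t=0 Δ0: s1=0 s0=0 s4=1 s5=1 s3=0 s2=1 s6=1 clk=0 s7=1
  Δ1: clk:0→1
  Δ2: s1:0→1
  Δ3: s0:0→1, s4:1→0
  Δ4: s3:0→1
  (4Δ to stable)
t=1 Δ0: s1=1 s0=1 s4=0 s5=1 s3=1 s2=1 s6=1 clk=1 s7=1
  Δ1: clk:1→0
  (1Δ to stable)
t=2 Δ0: s1=1 s0=1 s4=0 s5=1 s3=1 s2=1 s6=1 clk=0 s7=1
  Δ1: clk:0→1
  Δ2: s1:1→0
  Δ3: s0:1→0, s4:0→1, s3:1→0
  (3Δ to stable)
t=3 Δ0: s1=0 s0=0 s4=1 s5=1 s3=0 s2=1 s6=1 clk=1 s7=1
  Δ1: clk:1→0
  (1Δ to stable)
t=4 Δ0: s1=0 s0=0 s4=1 s5=1 s3=0 s2=1 s6=1 clk=0 s7=1
  Δ1: s6:1→0, clk:0→1
  Δ2: s1:0→1, s0:0→1
  Δ3: s0:1→0, s4:1→0, s3:0→1
  Δ4: s3:1→0
  (4Δ to stable)
t=5 Δ0: s1=1 s0=0 s4=0 s5=1 s3=0 s2=1 s6=0 clk=1 s7=1
  Δ1: clk:1→0, s7:1→0
  (1Δ to stable)
t=6 Δ0: s1=1 s0=0 s4=0 s5=1 s3=0 s2=1 s6=0 clk=0 s7=0
  Δ1: s6:0→1, clk:0→1
  Δ2: s1:1→0, s0:0→1
  Δ3: s0:1→0, s4:0→1
  (3Δ to stable)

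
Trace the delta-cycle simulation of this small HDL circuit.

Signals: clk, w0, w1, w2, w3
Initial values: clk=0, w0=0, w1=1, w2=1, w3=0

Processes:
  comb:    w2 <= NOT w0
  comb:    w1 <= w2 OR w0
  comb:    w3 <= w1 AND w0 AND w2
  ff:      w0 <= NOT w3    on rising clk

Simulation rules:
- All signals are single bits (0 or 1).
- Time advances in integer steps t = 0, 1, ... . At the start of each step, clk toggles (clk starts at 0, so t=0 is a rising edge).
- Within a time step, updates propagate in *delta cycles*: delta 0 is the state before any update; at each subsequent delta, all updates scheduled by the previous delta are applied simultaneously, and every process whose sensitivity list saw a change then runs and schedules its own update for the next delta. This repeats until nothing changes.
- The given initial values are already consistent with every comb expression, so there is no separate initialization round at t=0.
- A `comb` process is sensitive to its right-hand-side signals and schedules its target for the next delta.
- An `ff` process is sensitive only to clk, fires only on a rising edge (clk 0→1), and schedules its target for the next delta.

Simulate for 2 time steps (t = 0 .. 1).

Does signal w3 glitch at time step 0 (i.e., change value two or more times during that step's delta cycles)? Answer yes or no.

yes

t=0 Δ0: w3=0 w1=1 w0=0 clk=0 w2=1
  Δ1: clk:0→1
  Δ2: w0:0→1
  Δ3: w3:0→1, w2:1→0
  Δ4: w3:1→0
  (4Δ to stable)
t=1 Δ0: w3=0 w1=1 w0=1 clk=1 w2=0
  Δ1: clk:1→0
  (1Δ to stable)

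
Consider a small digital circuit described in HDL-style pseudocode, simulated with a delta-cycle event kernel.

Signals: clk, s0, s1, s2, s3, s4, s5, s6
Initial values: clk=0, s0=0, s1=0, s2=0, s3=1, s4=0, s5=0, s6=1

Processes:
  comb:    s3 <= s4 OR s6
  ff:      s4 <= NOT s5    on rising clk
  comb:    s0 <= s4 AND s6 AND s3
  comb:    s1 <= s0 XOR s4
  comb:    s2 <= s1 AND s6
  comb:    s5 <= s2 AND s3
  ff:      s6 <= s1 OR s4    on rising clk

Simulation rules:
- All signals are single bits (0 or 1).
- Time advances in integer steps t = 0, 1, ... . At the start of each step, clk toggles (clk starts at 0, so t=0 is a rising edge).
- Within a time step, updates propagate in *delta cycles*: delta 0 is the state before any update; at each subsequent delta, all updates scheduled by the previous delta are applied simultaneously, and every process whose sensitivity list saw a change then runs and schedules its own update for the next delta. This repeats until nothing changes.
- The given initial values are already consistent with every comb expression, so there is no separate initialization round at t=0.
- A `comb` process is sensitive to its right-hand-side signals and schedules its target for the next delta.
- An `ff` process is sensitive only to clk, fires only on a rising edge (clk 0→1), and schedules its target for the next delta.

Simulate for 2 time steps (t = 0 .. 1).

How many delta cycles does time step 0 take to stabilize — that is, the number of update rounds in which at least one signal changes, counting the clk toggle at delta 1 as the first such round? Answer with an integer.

3

t0.Δ0 s1=0 s4=0 s3=1 s6=1 s5=0 s2=0 s0=0 clk=0
t0.Δ1 s1=0 s4=0 s3=1 s6=1 s5=0 s2=0 s0=0 clk=1
t0.Δ2 s1=0 s4=1 s3=1 s6=0 s5=0 s2=0 s0=0 clk=1
t0.Δ3 s1=1 s4=1 s3=1 s6=0 s5=0 s2=0 s0=0 clk=1
t1.Δ0 s1=1 s4=1 s3=1 s6=0 s5=0 s2=0 s0=0 clk=1
t1.Δ1 s1=1 s4=1 s3=1 s6=0 s5=0 s2=0 s0=0 clk=0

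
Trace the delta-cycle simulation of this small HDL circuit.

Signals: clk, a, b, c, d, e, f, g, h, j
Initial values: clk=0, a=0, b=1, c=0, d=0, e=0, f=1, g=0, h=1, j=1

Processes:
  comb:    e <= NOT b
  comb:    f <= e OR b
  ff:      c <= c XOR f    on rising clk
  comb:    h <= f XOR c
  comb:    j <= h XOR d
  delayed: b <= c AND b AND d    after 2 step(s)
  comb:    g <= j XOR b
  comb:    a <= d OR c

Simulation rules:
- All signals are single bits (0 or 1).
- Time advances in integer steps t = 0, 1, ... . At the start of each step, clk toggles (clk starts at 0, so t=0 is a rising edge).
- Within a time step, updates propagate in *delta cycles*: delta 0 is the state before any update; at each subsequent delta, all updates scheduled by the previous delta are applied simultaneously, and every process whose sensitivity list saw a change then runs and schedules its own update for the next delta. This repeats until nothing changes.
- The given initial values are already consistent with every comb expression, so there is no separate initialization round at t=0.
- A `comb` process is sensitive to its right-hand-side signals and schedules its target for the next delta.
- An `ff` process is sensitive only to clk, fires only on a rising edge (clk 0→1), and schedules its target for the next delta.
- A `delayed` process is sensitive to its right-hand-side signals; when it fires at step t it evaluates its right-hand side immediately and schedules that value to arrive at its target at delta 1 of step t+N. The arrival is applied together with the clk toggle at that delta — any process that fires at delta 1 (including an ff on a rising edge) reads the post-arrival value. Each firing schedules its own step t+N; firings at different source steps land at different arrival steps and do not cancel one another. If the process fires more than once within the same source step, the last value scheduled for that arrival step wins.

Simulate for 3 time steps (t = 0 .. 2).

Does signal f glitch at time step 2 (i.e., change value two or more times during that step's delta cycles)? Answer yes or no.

yes

t=0 Δ0: a=0 e=0 h=1 g=0 d=0 b=1 c=0 j=1 f=1 clk=0
  Δ1: clk:0→1
  Δ2: c:0→1
  Δ3: a:0→1, h:1→0
  Δ4: j:1→0
  Δ5: g:0→1
  (5Δ to stable)
t=1 Δ0: a=1 e=0 h=0 g=1 d=0 b=1 c=1 j=0 f=1 clk=1
  Δ1: clk:1→0
  (1Δ to stable)
t=2 Δ0: a=1 e=0 h=0 g=1 d=0 b=1 c=1 j=0 f=1 clk=0
  Δ1: b:1→0, clk:0→1
  Δ2: e:0→1, g:1→0, c:1→0, f:1→0
  Δ3: a:1→0, f:0→1
  Δ4: h:0→1
  Δ5: j:0→1
  Δ6: g:0→1
  (6Δ to stable)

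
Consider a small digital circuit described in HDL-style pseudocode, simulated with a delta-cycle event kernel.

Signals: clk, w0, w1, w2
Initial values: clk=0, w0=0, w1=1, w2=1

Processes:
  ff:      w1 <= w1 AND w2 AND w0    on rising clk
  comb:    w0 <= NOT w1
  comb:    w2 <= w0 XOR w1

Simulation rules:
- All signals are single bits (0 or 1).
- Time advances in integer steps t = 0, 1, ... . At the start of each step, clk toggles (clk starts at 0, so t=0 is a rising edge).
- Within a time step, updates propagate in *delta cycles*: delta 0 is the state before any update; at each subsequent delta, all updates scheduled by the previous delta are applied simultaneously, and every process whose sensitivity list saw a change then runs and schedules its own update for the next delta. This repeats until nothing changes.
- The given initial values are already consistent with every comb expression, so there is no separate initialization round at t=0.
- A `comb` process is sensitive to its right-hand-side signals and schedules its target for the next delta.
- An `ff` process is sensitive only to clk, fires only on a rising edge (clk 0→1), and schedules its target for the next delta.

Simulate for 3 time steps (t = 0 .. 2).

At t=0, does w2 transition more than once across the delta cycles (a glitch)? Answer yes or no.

yes

t=0 Δ0: w2=1 w1=1 clk=0 w0=0
  Δ1: clk:0→1
  Δ2: w1:1→0
  Δ3: w2:1→0, w0:0→1
  Δ4: w2:0→1
  (4Δ to stable)
t=1 Δ0: w2=1 w1=0 clk=1 w0=1
  Δ1: clk:1→0
  (1Δ to stable)
t=2 Δ0: w2=1 w1=0 clk=0 w0=1
  Δ1: clk:0→1
  (1Δ to stable)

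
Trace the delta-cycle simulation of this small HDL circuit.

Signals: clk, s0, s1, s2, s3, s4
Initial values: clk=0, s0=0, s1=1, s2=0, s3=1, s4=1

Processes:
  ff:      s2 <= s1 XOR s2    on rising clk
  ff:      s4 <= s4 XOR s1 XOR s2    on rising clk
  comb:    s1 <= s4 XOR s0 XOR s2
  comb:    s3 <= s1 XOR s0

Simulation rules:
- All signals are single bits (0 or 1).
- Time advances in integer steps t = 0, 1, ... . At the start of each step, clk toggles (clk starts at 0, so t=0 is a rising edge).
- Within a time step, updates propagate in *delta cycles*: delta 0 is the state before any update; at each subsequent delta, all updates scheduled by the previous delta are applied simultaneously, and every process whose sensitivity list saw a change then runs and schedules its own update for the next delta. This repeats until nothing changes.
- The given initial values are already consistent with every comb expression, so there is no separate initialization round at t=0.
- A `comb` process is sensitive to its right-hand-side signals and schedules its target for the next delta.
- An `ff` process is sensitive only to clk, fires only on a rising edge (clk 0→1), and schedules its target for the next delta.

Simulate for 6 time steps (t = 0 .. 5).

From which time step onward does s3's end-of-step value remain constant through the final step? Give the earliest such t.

t=0 Δ0: s0=0 clk=0 s3=1 s2=0 s1=1 s4=1
  Δ1: clk:0→1
  Δ2: s2:0→1, s4:1→0
  (2Δ to stable)
t=1 Δ0: s0=0 clk=1 s3=1 s2=1 s1=1 s4=0
  Δ1: clk:1→0
  (1Δ to stable)
t=2 Δ0: s0=0 clk=0 s3=1 s2=1 s1=1 s4=0
  Δ1: clk:0→1
  Δ2: s2:1→0
  Δ3: s1:1→0
  Δ4: s3:1→0
  (4Δ to stable)
t=3 Δ0: s0=0 clk=1 s3=0 s2=0 s1=0 s4=0
  Δ1: clk:1→0
  (1Δ to stable)
t=4 Δ0: s0=0 clk=0 s3=0 s2=0 s1=0 s4=0
  Δ1: clk:0→1
  (1Δ to stable)
t=5 Δ0: s0=0 clk=1 s3=0 s2=0 s1=0 s4=0
  Δ1: clk:1→0
  (1Δ to stable)

2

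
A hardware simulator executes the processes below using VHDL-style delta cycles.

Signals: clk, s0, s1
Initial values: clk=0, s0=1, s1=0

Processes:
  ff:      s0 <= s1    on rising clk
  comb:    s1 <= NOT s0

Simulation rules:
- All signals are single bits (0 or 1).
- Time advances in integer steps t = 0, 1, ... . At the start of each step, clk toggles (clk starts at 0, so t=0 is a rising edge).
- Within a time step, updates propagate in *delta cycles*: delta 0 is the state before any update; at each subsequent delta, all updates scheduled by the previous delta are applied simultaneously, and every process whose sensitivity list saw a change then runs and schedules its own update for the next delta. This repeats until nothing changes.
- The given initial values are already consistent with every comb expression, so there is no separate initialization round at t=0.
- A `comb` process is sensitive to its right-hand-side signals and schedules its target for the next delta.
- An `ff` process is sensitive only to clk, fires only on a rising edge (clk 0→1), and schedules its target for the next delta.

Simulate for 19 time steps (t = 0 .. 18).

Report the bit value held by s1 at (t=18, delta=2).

1

t=0 Δ0: s1=0 clk=0 s0=1
  Δ1: clk:0→1
  Δ2: s0:1→0
  Δ3: s1:0→1
  (3Δ to stable)
t=1 Δ0: s1=1 clk=1 s0=0
  Δ1: clk:1→0
  (1Δ to stable)
t=2 Δ0: s1=1 clk=0 s0=0
  Δ1: clk:0→1
  Δ2: s0:0→1
  Δ3: s1:1→0
  (3Δ to stable)
t=3 Δ0: s1=0 clk=1 s0=1
  Δ1: clk:1→0
  (1Δ to stable)
t=4 Δ0: s1=0 clk=0 s0=1
  Δ1: clk:0→1
  Δ2: s0:1→0
  Δ3: s1:0→1
  (3Δ to stable)
t=5 Δ0: s1=1 clk=1 s0=0
  Δ1: clk:1→0
  (1Δ to stable)
t=6 Δ0: s1=1 clk=0 s0=0
  Δ1: clk:0→1
  Δ2: s0:0→1
  Δ3: s1:1→0
  (3Δ to stable)
t=7 Δ0: s1=0 clk=1 s0=1
  Δ1: clk:1→0
  (1Δ to stable)
t=8 Δ0: s1=0 clk=0 s0=1
  Δ1: clk:0→1
  Δ2: s0:1→0
  Δ3: s1:0→1
  (3Δ to stable)
t=9 Δ0: s1=1 clk=1 s0=0
  Δ1: clk:1→0
  (1Δ to stable)
t=10 Δ0: s1=1 clk=0 s0=0
  Δ1: clk:0→1
  Δ2: s0:0→1
  Δ3: s1:1→0
  (3Δ to stable)
t=11 Δ0: s1=0 clk=1 s0=1
  Δ1: clk:1→0
  (1Δ to stable)
t=12 Δ0: s1=0 clk=0 s0=1
  Δ1: clk:0→1
  Δ2: s0:1→0
  Δ3: s1:0→1
  (3Δ to stable)
t=13 Δ0: s1=1 clk=1 s0=0
  Δ1: clk:1→0
  (1Δ to stable)
t=14 Δ0: s1=1 clk=0 s0=0
  Δ1: clk:0→1
  Δ2: s0:0→1
  Δ3: s1:1→0
  (3Δ to stable)
t=15 Δ0: s1=0 clk=1 s0=1
  Δ1: clk:1→0
  (1Δ to stable)
t=16 Δ0: s1=0 clk=0 s0=1
  Δ1: clk:0→1
  Δ2: s0:1→0
  Δ3: s1:0→1
  (3Δ to stable)
t=17 Δ0: s1=1 clk=1 s0=0
  Δ1: clk:1→0
  (1Δ to stable)
t=18 Δ0: s1=1 clk=0 s0=0
  Δ1: clk:0→1
  Δ2: s0:0→1
  Δ3: s1:1→0
  (3Δ to stable)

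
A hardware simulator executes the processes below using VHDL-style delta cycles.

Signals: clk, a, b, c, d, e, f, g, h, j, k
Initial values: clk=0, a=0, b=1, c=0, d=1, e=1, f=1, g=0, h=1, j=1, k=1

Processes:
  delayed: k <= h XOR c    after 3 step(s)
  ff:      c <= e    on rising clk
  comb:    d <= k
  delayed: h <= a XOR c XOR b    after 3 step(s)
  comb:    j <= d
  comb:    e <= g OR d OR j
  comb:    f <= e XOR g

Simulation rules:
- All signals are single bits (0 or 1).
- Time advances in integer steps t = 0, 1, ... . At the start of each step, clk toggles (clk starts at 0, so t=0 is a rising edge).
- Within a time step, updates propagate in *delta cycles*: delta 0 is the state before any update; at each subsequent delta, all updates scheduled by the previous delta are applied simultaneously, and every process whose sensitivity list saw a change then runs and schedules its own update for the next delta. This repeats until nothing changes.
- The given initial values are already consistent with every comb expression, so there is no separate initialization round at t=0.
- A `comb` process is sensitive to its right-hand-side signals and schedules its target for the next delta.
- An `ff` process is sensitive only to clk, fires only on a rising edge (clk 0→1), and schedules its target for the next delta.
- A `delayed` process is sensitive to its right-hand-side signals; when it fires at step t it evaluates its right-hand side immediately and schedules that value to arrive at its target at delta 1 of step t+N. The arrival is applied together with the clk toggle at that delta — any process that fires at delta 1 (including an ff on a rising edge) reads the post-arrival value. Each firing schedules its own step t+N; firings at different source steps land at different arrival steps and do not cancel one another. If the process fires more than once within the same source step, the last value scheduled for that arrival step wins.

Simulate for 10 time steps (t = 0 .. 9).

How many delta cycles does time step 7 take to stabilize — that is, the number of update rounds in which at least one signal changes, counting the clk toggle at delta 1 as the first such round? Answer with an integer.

t0.Δ0 j=1 c=0 f=1 clk=0 d=1 a=0 g=0 h=1 e=1 k=1 b=1
t0.Δ1 j=1 c=0 f=1 clk=1 d=1 a=0 g=0 h=1 e=1 k=1 b=1
t0.Δ2 j=1 c=1 f=1 clk=1 d=1 a=0 g=0 h=1 e=1 k=1 b=1
t1.Δ0 j=1 c=1 f=1 clk=1 d=1 a=0 g=0 h=1 e=1 k=1 b=1
t1.Δ1 j=1 c=1 f=1 clk=0 d=1 a=0 g=0 h=1 e=1 k=1 b=1
t2.Δ0 j=1 c=1 f=1 clk=0 d=1 a=0 g=0 h=1 e=1 k=1 b=1
t2.Δ1 j=1 c=1 f=1 clk=1 d=1 a=0 g=0 h=1 e=1 k=1 b=1
t3.Δ0 j=1 c=1 f=1 clk=1 d=1 a=0 g=0 h=1 e=1 k=1 b=1
t3.Δ1 j=1 c=1 f=1 clk=0 d=1 a=0 g=0 h=0 e=1 k=0 b=1
t3.Δ2 j=1 c=1 f=1 clk=0 d=0 a=0 g=0 h=0 e=1 k=0 b=1
t3.Δ3 j=0 c=1 f=1 clk=0 d=0 a=0 g=0 h=0 e=1 k=0 b=1
t3.Δ4 j=0 c=1 f=1 clk=0 d=0 a=0 g=0 h=0 e=0 k=0 b=1
t3.Δ5 j=0 c=1 f=0 clk=0 d=0 a=0 g=0 h=0 e=0 k=0 b=1
t4.Δ0 j=0 c=1 f=0 clk=0 d=0 a=0 g=0 h=0 e=0 k=0 b=1
t4.Δ1 j=0 c=1 f=0 clk=1 d=0 a=0 g=0 h=0 e=0 k=0 b=1
t4.Δ2 j=0 c=0 f=0 clk=1 d=0 a=0 g=0 h=0 e=0 k=0 b=1
t5.Δ0 j=0 c=0 f=0 clk=1 d=0 a=0 g=0 h=0 e=0 k=0 b=1
t5.Δ1 j=0 c=0 f=0 clk=0 d=0 a=0 g=0 h=0 e=0 k=0 b=1
t6.Δ0 j=0 c=0 f=0 clk=0 d=0 a=0 g=0 h=0 e=0 k=0 b=1
t6.Δ1 j=0 c=0 f=0 clk=1 d=0 a=0 g=0 h=0 e=0 k=1 b=1
t6.Δ2 j=0 c=0 f=0 clk=1 d=1 a=0 g=0 h=0 e=0 k=1 b=1
t6.Δ3 j=1 c=0 f=0 clk=1 d=1 a=0 g=0 h=0 e=1 k=1 b=1
t6.Δ4 j=1 c=0 f=1 clk=1 d=1 a=0 g=0 h=0 e=1 k=1 b=1
t7.Δ0 j=1 c=0 f=1 clk=1 d=1 a=0 g=0 h=0 e=1 k=1 b=1
t7.Δ1 j=1 c=0 f=1 clk=0 d=1 a=0 g=0 h=1 e=1 k=0 b=1
t7.Δ2 j=1 c=0 f=1 clk=0 d=0 a=0 g=0 h=1 e=1 k=0 b=1
t7.Δ3 j=0 c=0 f=1 clk=0 d=0 a=0 g=0 h=1 e=1 k=0 b=1
t7.Δ4 j=0 c=0 f=1 clk=0 d=0 a=0 g=0 h=1 e=0 k=0 b=1
t7.Δ5 j=0 c=0 f=0 clk=0 d=0 a=0 g=0 h=1 e=0 k=0 b=1
t8.Δ0 j=0 c=0 f=0 clk=0 d=0 a=0 g=0 h=1 e=0 k=0 b=1
t8.Δ1 j=0 c=0 f=0 clk=1 d=0 a=0 g=0 h=1 e=0 k=0 b=1
t9.Δ0 j=0 c=0 f=0 clk=1 d=0 a=0 g=0 h=1 e=0 k=0 b=1
t9.Δ1 j=0 c=0 f=0 clk=0 d=0 a=0 g=0 h=1 e=0 k=0 b=1

5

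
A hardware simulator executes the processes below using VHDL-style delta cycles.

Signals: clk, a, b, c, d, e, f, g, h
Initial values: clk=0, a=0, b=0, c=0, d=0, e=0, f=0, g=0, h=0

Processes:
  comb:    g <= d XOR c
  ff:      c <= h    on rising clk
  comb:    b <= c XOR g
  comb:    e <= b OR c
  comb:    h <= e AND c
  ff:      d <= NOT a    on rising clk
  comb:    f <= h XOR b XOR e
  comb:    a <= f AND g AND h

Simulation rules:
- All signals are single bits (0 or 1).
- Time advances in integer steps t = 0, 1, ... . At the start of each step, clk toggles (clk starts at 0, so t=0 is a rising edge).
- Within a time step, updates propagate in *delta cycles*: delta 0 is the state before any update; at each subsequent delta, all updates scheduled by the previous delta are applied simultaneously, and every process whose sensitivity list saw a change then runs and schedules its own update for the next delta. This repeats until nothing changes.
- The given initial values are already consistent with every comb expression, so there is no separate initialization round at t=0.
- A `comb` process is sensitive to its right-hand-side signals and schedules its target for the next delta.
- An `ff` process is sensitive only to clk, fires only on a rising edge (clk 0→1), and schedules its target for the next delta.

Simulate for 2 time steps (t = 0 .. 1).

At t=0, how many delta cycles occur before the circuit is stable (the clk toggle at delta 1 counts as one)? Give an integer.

t0.Δ0 a=0 clk=0 c=0 d=0 e=0 b=0 f=0 h=0 g=0
t0.Δ1 a=0 clk=1 c=0 d=0 e=0 b=0 f=0 h=0 g=0
t0.Δ2 a=0 clk=1 c=0 d=1 e=0 b=0 f=0 h=0 g=0
t0.Δ3 a=0 clk=1 c=0 d=1 e=0 b=0 f=0 h=0 g=1
t0.Δ4 a=0 clk=1 c=0 d=1 e=0 b=1 f=0 h=0 g=1
t0.Δ5 a=0 clk=1 c=0 d=1 e=1 b=1 f=1 h=0 g=1
t0.Δ6 a=0 clk=1 c=0 d=1 e=1 b=1 f=0 h=0 g=1
t1.Δ0 a=0 clk=1 c=0 d=1 e=1 b=1 f=0 h=0 g=1
t1.Δ1 a=0 clk=0 c=0 d=1 e=1 b=1 f=0 h=0 g=1

6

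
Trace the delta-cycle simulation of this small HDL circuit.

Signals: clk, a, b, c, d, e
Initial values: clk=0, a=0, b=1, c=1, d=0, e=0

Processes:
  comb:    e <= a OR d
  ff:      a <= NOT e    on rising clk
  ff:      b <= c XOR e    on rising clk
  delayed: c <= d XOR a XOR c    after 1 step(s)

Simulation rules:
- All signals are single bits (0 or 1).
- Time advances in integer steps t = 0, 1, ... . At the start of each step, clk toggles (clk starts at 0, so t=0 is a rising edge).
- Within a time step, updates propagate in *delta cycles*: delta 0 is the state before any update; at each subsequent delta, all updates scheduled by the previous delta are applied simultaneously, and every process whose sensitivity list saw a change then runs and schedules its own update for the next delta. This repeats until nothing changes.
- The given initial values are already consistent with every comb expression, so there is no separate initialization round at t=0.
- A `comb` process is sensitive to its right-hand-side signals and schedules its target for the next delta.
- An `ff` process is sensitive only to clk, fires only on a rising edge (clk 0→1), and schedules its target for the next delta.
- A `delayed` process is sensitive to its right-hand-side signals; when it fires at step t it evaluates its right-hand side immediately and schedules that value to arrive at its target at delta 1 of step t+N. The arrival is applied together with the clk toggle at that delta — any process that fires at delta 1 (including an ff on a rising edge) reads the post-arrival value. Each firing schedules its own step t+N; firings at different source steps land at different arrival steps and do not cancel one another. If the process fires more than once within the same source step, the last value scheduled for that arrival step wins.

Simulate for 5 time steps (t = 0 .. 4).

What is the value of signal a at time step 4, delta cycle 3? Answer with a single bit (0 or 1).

1

[bits: b,d,a,c,e,clk]
t=0: Δ0=100100 Δ1=100101 Δ2=101101 Δ3=101111 | 3Δ
t=1: Δ0=101111 Δ1=101010 | 1Δ
t=2: Δ0=101010 Δ1=101111 Δ2=000111 Δ3=000101 | 3Δ
t=3: Δ0=000101 Δ1=000100 | 1Δ
t=4: Δ0=000100 Δ1=000101 Δ2=101101 Δ3=101111 | 3Δ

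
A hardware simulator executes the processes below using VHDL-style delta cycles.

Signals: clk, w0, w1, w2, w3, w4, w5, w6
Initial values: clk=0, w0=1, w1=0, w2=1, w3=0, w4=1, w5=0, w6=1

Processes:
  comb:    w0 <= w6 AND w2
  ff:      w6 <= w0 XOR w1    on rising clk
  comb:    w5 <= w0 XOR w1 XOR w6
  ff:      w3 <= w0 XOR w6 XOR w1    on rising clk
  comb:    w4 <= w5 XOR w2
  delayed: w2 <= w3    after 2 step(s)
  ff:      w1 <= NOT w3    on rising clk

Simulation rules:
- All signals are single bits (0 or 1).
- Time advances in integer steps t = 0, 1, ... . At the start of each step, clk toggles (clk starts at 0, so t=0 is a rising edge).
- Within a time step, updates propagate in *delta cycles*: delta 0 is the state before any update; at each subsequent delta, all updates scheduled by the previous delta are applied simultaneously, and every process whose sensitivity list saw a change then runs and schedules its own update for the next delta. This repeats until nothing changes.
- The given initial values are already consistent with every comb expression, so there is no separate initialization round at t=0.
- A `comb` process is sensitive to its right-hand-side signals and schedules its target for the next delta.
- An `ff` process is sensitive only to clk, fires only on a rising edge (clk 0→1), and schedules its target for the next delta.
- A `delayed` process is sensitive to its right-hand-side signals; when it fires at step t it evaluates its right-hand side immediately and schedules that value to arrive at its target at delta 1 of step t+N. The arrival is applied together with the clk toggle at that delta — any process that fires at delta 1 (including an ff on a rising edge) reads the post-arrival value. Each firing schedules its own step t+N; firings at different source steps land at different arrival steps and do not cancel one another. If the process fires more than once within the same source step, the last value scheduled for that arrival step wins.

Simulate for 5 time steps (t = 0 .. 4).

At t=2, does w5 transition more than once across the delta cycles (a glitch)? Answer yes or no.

yes

[bits: w4,clk,w2,w5,w0,w3,w6,w1]
t=0: Δ0=10101010 Δ1=11101010 Δ2=11101011 Δ3=11111011 Δ4=01111011 | 4Δ
t=1: Δ0=01111011 Δ1=00111011 | 1Δ
t=2: Δ0=00111011 Δ1=01111011 Δ2=01111101 Δ3=01100101 Δ4=11110101 Δ5=01110101 | 5Δ
t=3: Δ0=01110101 Δ1=00110101 | 1Δ
t=4: Δ0=00110101 Δ1=01110101 Δ2=01110110 Δ3=01111110 Δ4=01101110 Δ5=11101110 | 5Δ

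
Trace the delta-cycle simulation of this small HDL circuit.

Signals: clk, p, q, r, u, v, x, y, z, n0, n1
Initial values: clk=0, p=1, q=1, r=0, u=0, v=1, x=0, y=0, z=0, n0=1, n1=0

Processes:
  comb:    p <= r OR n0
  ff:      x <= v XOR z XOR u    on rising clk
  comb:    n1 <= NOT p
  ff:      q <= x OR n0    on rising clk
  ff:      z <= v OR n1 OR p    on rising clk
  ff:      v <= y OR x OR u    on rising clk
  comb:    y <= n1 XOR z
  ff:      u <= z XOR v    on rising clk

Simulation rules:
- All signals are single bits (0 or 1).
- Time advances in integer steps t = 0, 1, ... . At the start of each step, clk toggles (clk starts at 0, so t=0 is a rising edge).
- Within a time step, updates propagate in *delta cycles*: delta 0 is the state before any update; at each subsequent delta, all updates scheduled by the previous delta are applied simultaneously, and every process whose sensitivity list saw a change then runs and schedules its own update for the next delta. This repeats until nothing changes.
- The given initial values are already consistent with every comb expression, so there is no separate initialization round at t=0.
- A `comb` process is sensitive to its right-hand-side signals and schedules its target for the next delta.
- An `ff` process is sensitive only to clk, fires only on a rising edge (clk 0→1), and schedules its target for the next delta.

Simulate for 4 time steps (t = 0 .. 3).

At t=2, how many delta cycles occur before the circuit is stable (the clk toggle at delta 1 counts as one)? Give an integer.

2

t0.Δ0 r=0 n1=0 u=0 clk=0 q=1 x=0 v=1 p=1 z=0 y=0 n0=1
t0.Δ1 r=0 n1=0 u=0 clk=1 q=1 x=0 v=1 p=1 z=0 y=0 n0=1
t0.Δ2 r=0 n1=0 u=1 clk=1 q=1 x=1 v=0 p=1 z=1 y=0 n0=1
t0.Δ3 r=0 n1=0 u=1 clk=1 q=1 x=1 v=0 p=1 z=1 y=1 n0=1
t1.Δ0 r=0 n1=0 u=1 clk=1 q=1 x=1 v=0 p=1 z=1 y=1 n0=1
t1.Δ1 r=0 n1=0 u=1 clk=0 q=1 x=1 v=0 p=1 z=1 y=1 n0=1
t2.Δ0 r=0 n1=0 u=1 clk=0 q=1 x=1 v=0 p=1 z=1 y=1 n0=1
t2.Δ1 r=0 n1=0 u=1 clk=1 q=1 x=1 v=0 p=1 z=1 y=1 n0=1
t2.Δ2 r=0 n1=0 u=1 clk=1 q=1 x=0 v=1 p=1 z=1 y=1 n0=1
t3.Δ0 r=0 n1=0 u=1 clk=1 q=1 x=0 v=1 p=1 z=1 y=1 n0=1
t3.Δ1 r=0 n1=0 u=1 clk=0 q=1 x=0 v=1 p=1 z=1 y=1 n0=1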